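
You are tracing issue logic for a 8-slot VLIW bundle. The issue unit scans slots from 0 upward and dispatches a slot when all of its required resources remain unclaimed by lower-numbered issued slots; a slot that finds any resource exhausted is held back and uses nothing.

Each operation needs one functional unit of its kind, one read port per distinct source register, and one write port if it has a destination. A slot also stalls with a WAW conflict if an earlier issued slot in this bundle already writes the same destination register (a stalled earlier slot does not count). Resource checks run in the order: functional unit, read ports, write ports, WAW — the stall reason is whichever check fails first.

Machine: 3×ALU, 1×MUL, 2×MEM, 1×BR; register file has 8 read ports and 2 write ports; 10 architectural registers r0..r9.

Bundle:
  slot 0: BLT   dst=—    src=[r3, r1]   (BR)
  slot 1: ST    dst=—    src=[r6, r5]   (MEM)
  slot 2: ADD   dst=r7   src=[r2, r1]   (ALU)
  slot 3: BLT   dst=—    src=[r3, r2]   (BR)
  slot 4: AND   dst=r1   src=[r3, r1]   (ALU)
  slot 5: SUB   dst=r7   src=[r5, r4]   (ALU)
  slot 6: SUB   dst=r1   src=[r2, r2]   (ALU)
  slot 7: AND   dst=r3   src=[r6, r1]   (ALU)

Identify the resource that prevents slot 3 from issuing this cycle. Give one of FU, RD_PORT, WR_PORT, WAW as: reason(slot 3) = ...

[0] BR needs rd=2 wr=0: ok; after: ALU=3 MUL=1 MEM=2 BR=0, R=6, W=2
[1] MEM needs rd=2 wr=0: ok; after: ALU=3 MUL=1 MEM=1 BR=0, R=4, W=2
[2] ALU needs rd=2 wr=1: ok; after: ALU=2 MUL=1 MEM=1 BR=0, R=2, W=1
[3] BR needs rd=2 wr=0: FU; after: ALU=2 MUL=1 MEM=1 BR=0, R=2, W=1
[4] ALU needs rd=2 wr=1: ok; after: ALU=1 MUL=1 MEM=1 BR=0, R=0, W=0
[5] ALU needs rd=2 wr=1: RD_PORT; after: ALU=1 MUL=1 MEM=1 BR=0, R=0, W=0
[6] ALU needs rd=1 wr=1: RD_PORT; after: ALU=1 MUL=1 MEM=1 BR=0, R=0, W=0
[7] ALU needs rd=2 wr=1: RD_PORT; after: ALU=1 MUL=1 MEM=1 BR=0, R=0, W=0

reason(slot 3) = FU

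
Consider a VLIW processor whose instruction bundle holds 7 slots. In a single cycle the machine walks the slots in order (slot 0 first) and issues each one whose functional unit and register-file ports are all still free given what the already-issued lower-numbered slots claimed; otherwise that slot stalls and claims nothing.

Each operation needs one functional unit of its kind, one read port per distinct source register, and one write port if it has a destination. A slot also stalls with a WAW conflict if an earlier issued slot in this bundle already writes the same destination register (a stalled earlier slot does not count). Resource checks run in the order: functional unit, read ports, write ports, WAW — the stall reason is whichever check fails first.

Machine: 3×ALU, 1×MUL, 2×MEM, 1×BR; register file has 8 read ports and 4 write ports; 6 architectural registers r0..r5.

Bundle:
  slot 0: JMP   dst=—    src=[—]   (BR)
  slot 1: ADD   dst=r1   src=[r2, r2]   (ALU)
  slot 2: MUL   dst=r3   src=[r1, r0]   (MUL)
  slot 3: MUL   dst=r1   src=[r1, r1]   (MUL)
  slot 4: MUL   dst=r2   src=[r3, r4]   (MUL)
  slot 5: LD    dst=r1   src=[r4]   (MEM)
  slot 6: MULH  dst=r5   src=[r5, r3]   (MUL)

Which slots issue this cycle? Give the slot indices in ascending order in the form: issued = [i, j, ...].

issued = [0, 1, 2]

  0. BR ⇒ go  {3A/1Mu/2Ld/0B | 8r 4w}
  1. ALU→r1 ⇒ go  {2A/1Mu/2Ld/0B | 7r 3w}
  2. MUL→r3 ⇒ go  {2A/0Mu/2Ld/0B | 5r 2w}
  3. MUL→r1 ⇒ no(FU)  {2A/0Mu/2Ld/0B | 5r 2w}
  4. MUL→r2 ⇒ no(FU)  {2A/0Mu/2Ld/0B | 5r 2w}
  5. MEM→r1 ⇒ no(WAW)  {2A/0Mu/2Ld/0B | 5r 2w}
  6. MUL→r5 ⇒ no(FU)  {2A/0Mu/2Ld/0B | 5r 2w}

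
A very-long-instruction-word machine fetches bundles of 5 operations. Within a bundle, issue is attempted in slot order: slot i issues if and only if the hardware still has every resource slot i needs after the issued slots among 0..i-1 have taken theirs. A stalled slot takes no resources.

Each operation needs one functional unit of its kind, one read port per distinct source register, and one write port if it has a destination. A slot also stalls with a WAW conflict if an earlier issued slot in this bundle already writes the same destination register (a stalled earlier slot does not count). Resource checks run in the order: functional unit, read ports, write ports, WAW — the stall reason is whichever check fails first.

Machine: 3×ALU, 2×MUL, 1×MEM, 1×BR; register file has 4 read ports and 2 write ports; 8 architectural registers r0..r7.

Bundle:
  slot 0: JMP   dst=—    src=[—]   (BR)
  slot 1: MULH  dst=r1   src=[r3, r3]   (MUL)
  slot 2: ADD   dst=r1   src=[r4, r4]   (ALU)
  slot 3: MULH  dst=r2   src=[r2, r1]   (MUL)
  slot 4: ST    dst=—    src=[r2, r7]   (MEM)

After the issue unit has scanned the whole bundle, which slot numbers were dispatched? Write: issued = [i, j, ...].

(0) want 1×BR +0rd +0wr — yes → AL3|MU2|ME1|BR0|rd4|wr2
(1) want 1×MUL +1rd +1wr — yes → AL3|MU1|ME1|BR0|rd3|wr1
(2) want 1×ALU +1rd +1wr — WAW → AL3|MU1|ME1|BR0|rd3|wr1
(3) want 1×MUL +2rd +1wr — yes → AL3|MU0|ME1|BR0|rd1|wr0
(4) want 1×MEM +2rd +0wr — RD_PORT → AL3|MU0|ME1|BR0|rd1|wr0

issued = [0, 1, 3]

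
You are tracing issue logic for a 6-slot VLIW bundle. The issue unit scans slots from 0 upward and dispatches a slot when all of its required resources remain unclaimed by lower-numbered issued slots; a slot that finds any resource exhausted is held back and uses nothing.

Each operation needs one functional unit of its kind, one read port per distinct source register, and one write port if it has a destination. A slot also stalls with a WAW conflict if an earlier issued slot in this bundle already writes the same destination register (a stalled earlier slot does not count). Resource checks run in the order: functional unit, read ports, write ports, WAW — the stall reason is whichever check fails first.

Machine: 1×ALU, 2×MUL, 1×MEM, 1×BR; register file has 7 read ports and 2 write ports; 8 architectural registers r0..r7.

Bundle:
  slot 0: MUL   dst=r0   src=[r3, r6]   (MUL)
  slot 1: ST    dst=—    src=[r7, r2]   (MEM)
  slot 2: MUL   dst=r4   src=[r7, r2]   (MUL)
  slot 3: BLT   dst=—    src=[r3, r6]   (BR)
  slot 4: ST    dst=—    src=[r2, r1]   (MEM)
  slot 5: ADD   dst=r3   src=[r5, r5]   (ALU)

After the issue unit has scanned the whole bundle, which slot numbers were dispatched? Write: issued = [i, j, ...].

issued = [0, 1, 2]

slot 0 (MUL): ISSUE — free A1,Mu1,Ld1,B1 rp5 wp1
slot 1 (MEM): ISSUE — free A1,Mu1,Ld0,B1 rp3 wp1
slot 2 (MUL): ISSUE — free A1,Mu0,Ld0,B1 rp1 wp0
slot 3 (BR): stall RD_PORT — free A1,Mu0,Ld0,B1 rp1 wp0
slot 4 (MEM): stall FU — free A1,Mu0,Ld0,B1 rp1 wp0
slot 5 (ALU): stall WR_PORT — free A1,Mu0,Ld0,B1 rp1 wp0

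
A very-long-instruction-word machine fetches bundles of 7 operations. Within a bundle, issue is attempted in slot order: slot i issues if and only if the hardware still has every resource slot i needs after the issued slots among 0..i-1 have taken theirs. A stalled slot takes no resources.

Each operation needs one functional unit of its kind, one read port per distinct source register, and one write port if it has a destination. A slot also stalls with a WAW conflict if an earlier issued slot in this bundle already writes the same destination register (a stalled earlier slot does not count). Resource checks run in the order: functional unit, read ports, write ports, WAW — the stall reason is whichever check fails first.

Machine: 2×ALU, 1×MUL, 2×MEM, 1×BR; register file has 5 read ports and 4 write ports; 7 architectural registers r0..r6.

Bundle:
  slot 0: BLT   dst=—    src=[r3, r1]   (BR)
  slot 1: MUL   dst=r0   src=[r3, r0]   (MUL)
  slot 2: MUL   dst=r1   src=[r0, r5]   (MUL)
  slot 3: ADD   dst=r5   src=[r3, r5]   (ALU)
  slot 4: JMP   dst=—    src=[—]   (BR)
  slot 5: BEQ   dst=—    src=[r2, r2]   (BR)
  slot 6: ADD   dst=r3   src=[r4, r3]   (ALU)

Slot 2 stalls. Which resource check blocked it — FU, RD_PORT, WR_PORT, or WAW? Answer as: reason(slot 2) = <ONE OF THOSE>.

reason(slot 2) = FU

[0] BR needs rd=2 wr=0: ok; after: ALU=2 MUL=1 MEM=2 BR=0, R=3, W=4
[1] MUL needs rd=2 wr=1: ok; after: ALU=2 MUL=0 MEM=2 BR=0, R=1, W=3
[2] MUL needs rd=2 wr=1: FU; after: ALU=2 MUL=0 MEM=2 BR=0, R=1, W=3
[3] ALU needs rd=2 wr=1: RD_PORT; after: ALU=2 MUL=0 MEM=2 BR=0, R=1, W=3
[4] BR needs rd=0 wr=0: FU; after: ALU=2 MUL=0 MEM=2 BR=0, R=1, W=3
[5] BR needs rd=1 wr=0: FU; after: ALU=2 MUL=0 MEM=2 BR=0, R=1, W=3
[6] ALU needs rd=2 wr=1: RD_PORT; after: ALU=2 MUL=0 MEM=2 BR=0, R=1, W=3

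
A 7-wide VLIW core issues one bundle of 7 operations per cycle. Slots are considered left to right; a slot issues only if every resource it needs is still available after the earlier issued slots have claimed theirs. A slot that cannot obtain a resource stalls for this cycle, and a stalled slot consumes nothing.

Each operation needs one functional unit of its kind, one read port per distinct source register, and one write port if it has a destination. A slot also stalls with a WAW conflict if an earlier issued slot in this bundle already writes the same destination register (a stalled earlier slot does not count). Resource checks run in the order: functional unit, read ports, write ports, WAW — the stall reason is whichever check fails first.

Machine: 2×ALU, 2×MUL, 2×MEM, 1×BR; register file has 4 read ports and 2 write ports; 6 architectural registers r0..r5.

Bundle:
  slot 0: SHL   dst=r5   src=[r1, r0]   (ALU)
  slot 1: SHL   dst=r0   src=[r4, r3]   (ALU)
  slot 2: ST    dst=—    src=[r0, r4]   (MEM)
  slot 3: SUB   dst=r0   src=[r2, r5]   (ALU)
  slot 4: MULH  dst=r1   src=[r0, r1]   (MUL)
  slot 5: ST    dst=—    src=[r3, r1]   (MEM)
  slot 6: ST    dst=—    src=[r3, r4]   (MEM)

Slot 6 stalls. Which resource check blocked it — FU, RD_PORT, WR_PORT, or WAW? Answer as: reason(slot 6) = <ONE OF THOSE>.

slot 0 (ALU): ISSUE — free A1,Mu2,Ld2,B1 rp2 wp1
slot 1 (ALU): ISSUE — free A0,Mu2,Ld2,B1 rp0 wp0
slot 2 (MEM): stall RD_PORT — free A0,Mu2,Ld2,B1 rp0 wp0
slot 3 (ALU): stall FU — free A0,Mu2,Ld2,B1 rp0 wp0
slot 4 (MUL): stall RD_PORT — free A0,Mu2,Ld2,B1 rp0 wp0
slot 5 (MEM): stall RD_PORT — free A0,Mu2,Ld2,B1 rp0 wp0
slot 6 (MEM): stall RD_PORT — free A0,Mu2,Ld2,B1 rp0 wp0

reason(slot 6) = RD_PORT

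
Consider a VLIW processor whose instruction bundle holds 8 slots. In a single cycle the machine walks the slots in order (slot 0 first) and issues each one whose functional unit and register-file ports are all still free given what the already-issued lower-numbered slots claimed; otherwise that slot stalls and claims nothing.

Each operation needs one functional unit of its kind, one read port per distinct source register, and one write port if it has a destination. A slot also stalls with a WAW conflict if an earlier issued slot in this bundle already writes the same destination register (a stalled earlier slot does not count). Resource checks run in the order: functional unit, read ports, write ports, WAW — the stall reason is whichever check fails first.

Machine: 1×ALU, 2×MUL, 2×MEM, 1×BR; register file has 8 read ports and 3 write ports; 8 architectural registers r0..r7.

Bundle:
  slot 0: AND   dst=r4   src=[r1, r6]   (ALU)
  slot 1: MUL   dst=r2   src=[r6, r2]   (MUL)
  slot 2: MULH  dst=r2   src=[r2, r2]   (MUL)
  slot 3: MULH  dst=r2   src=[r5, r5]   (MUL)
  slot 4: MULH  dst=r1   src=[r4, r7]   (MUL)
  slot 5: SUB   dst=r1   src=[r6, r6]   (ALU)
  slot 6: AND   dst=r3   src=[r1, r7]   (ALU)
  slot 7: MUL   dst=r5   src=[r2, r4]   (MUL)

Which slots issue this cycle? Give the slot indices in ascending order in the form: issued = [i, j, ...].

issued = [0, 1, 4]

#0 ALU src=r1,r6 dispatched  <A:0 Mu:2 Ld:2 B:1 rd:6 wr:2>
#1 MUL src=r6,r2 dispatched  <A:0 Mu:1 Ld:2 B:1 rd:4 wr:1>
#2 MUL src=r2,r2 held:WAW  <A:0 Mu:1 Ld:2 B:1 rd:4 wr:1>
#3 MUL src=r5,r5 held:WAW  <A:0 Mu:1 Ld:2 B:1 rd:4 wr:1>
#4 MUL src=r4,r7 dispatched  <A:0 Mu:0 Ld:2 B:1 rd:2 wr:0>
#5 ALU src=r6,r6 held:FU  <A:0 Mu:0 Ld:2 B:1 rd:2 wr:0>
#6 ALU src=r1,r7 held:FU  <A:0 Mu:0 Ld:2 B:1 rd:2 wr:0>
#7 MUL src=r2,r4 held:FU  <A:0 Mu:0 Ld:2 B:1 rd:2 wr:0>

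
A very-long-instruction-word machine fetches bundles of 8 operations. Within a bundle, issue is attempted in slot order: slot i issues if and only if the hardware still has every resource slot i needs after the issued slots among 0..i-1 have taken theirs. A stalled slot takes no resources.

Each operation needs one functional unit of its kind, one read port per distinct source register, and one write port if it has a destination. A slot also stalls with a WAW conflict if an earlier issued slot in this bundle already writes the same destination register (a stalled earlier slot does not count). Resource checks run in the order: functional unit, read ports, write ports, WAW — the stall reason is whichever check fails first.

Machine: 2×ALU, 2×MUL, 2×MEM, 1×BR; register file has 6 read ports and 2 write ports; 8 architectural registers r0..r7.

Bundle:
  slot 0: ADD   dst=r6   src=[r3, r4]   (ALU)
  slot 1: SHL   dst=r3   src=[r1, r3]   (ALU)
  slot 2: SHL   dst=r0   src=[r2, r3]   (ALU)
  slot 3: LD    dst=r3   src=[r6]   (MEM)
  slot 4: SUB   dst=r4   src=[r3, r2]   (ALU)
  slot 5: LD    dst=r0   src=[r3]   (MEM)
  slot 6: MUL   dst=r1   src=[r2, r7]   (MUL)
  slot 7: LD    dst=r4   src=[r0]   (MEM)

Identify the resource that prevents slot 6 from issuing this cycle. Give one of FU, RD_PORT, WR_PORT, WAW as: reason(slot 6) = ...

reason(slot 6) = WR_PORT

(0) want 1×ALU +2rd +1wr — yes → AL1|MU2|ME2|BR1|rd4|wr1
(1) want 1×ALU +2rd +1wr — yes → AL0|MU2|ME2|BR1|rd2|wr0
(2) want 1×ALU +2rd +1wr — FU → AL0|MU2|ME2|BR1|rd2|wr0
(3) want 1×MEM +1rd +1wr — WR_PORT → AL0|MU2|ME2|BR1|rd2|wr0
(4) want 1×ALU +2rd +1wr — FU → AL0|MU2|ME2|BR1|rd2|wr0
(5) want 1×MEM +1rd +1wr — WR_PORT → AL0|MU2|ME2|BR1|rd2|wr0
(6) want 1×MUL +2rd +1wr — WR_PORT → AL0|MU2|ME2|BR1|rd2|wr0
(7) want 1×MEM +1rd +1wr — WR_PORT → AL0|MU2|ME2|BR1|rd2|wr0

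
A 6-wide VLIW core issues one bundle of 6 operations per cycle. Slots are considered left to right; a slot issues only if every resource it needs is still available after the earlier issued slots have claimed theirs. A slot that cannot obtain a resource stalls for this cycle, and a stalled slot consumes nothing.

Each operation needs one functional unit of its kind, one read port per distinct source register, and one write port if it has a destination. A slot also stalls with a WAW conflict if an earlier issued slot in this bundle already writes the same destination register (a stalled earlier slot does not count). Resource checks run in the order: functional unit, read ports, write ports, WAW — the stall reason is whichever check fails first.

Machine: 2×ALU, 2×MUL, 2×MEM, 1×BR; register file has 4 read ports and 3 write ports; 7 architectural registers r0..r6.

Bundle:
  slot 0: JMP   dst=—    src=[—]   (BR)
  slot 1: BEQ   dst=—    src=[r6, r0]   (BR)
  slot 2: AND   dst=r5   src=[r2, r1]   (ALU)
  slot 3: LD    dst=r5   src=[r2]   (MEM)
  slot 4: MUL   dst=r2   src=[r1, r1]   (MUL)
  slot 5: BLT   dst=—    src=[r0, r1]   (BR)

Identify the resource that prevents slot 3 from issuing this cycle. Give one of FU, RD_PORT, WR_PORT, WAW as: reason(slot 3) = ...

reason(slot 3) = WAW

(0) want 1×BR +0rd +0wr — yes → AL2|MU2|ME2|BR0|rd4|wr3
(1) want 1×BR +2rd +0wr — FU → AL2|MU2|ME2|BR0|rd4|wr3
(2) want 1×ALU +2rd +1wr — yes → AL1|MU2|ME2|BR0|rd2|wr2
(3) want 1×MEM +1rd +1wr — WAW → AL1|MU2|ME2|BR0|rd2|wr2
(4) want 1×MUL +1rd +1wr — yes → AL1|MU1|ME2|BR0|rd1|wr1
(5) want 1×BR +2rd +0wr — FU → AL1|MU1|ME2|BR0|rd1|wr1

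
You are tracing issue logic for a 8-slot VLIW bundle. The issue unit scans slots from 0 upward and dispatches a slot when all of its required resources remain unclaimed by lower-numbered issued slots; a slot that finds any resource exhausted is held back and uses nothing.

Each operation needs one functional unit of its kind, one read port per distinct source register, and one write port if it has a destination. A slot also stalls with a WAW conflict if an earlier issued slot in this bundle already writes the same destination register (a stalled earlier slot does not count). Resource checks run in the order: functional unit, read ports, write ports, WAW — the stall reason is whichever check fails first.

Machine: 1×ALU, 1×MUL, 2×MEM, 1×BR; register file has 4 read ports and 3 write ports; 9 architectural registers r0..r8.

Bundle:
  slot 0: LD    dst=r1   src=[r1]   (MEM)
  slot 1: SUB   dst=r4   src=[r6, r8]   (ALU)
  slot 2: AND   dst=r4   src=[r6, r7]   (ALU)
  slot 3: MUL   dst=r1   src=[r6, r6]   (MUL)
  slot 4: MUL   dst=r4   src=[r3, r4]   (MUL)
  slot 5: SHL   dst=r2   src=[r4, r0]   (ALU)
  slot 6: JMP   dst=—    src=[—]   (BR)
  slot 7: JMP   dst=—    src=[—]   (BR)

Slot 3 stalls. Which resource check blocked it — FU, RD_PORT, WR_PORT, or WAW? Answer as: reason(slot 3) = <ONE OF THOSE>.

#0 MEM src=r1 dispatched  <A:1 Mu:1 Ld:1 B:1 rd:3 wr:2>
#1 ALU src=r6,r8 dispatched  <A:0 Mu:1 Ld:1 B:1 rd:1 wr:1>
#2 ALU src=r6,r7 held:FU  <A:0 Mu:1 Ld:1 B:1 rd:1 wr:1>
#3 MUL src=r6,r6 held:WAW  <A:0 Mu:1 Ld:1 B:1 rd:1 wr:1>
#4 MUL src=r3,r4 held:RD_PORT  <A:0 Mu:1 Ld:1 B:1 rd:1 wr:1>
#5 ALU src=r4,r0 held:FU  <A:0 Mu:1 Ld:1 B:1 rd:1 wr:1>
#6 BR src=- dispatched  <A:0 Mu:1 Ld:1 B:0 rd:1 wr:1>
#7 BR src=- held:FU  <A:0 Mu:1 Ld:1 B:0 rd:1 wr:1>

reason(slot 3) = WAW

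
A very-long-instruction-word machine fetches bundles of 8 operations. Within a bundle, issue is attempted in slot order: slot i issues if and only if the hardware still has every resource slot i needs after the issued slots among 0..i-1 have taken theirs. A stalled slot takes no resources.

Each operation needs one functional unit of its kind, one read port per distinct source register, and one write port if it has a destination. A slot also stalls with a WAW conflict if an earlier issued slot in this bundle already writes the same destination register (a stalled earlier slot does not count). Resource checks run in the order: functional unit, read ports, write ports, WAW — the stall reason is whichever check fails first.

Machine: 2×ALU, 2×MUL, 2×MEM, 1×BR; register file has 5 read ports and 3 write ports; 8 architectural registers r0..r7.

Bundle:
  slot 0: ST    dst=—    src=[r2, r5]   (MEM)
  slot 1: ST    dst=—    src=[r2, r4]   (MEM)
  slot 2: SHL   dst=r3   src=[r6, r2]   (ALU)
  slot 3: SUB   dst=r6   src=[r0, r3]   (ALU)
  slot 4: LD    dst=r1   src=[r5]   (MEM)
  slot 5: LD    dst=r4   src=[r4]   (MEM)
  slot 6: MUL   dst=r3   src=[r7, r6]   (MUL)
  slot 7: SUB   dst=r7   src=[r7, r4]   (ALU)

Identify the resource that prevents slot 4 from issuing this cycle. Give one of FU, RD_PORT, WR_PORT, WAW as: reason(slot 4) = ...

#0 MEM src=r2,r5 dispatched  <A:2 Mu:2 Ld:1 B:1 rd:3 wr:3>
#1 MEM src=r2,r4 dispatched  <A:2 Mu:2 Ld:0 B:1 rd:1 wr:3>
#2 ALU src=r6,r2 held:RD_PORT  <A:2 Mu:2 Ld:0 B:1 rd:1 wr:3>
#3 ALU src=r0,r3 held:RD_PORT  <A:2 Mu:2 Ld:0 B:1 rd:1 wr:3>
#4 MEM src=r5 held:FU  <A:2 Mu:2 Ld:0 B:1 rd:1 wr:3>
#5 MEM src=r4 held:FU  <A:2 Mu:2 Ld:0 B:1 rd:1 wr:3>
#6 MUL src=r7,r6 held:RD_PORT  <A:2 Mu:2 Ld:0 B:1 rd:1 wr:3>
#7 ALU src=r7,r4 held:RD_PORT  <A:2 Mu:2 Ld:0 B:1 rd:1 wr:3>

reason(slot 4) = FU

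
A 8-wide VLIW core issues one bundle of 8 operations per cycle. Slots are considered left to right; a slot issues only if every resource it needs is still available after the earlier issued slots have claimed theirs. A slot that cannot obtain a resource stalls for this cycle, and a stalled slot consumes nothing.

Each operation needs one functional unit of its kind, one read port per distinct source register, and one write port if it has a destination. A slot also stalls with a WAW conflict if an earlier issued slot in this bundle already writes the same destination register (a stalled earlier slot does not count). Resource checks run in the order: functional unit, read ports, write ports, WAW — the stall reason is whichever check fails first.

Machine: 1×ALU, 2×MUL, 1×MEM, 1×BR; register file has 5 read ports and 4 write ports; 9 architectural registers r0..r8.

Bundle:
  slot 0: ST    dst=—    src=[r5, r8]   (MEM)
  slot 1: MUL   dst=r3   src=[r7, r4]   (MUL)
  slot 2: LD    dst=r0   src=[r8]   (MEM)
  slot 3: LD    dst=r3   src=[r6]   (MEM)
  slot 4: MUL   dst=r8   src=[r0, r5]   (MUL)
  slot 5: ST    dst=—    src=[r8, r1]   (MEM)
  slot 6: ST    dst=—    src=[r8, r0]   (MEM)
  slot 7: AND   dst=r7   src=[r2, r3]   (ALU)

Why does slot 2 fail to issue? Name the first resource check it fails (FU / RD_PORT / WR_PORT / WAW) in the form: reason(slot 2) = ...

reason(slot 2) = FU

#0 MEM src=r5,r8 dispatched  <A:1 Mu:2 Ld:0 B:1 rd:3 wr:4>
#1 MUL src=r7,r4 dispatched  <A:1 Mu:1 Ld:0 B:1 rd:1 wr:3>
#2 MEM src=r8 held:FU  <A:1 Mu:1 Ld:0 B:1 rd:1 wr:3>
#3 MEM src=r6 held:FU  <A:1 Mu:1 Ld:0 B:1 rd:1 wr:3>
#4 MUL src=r0,r5 held:RD_PORT  <A:1 Mu:1 Ld:0 B:1 rd:1 wr:3>
#5 MEM src=r8,r1 held:FU  <A:1 Mu:1 Ld:0 B:1 rd:1 wr:3>
#6 MEM src=r8,r0 held:FU  <A:1 Mu:1 Ld:0 B:1 rd:1 wr:3>
#7 ALU src=r2,r3 held:RD_PORT  <A:1 Mu:1 Ld:0 B:1 rd:1 wr:3>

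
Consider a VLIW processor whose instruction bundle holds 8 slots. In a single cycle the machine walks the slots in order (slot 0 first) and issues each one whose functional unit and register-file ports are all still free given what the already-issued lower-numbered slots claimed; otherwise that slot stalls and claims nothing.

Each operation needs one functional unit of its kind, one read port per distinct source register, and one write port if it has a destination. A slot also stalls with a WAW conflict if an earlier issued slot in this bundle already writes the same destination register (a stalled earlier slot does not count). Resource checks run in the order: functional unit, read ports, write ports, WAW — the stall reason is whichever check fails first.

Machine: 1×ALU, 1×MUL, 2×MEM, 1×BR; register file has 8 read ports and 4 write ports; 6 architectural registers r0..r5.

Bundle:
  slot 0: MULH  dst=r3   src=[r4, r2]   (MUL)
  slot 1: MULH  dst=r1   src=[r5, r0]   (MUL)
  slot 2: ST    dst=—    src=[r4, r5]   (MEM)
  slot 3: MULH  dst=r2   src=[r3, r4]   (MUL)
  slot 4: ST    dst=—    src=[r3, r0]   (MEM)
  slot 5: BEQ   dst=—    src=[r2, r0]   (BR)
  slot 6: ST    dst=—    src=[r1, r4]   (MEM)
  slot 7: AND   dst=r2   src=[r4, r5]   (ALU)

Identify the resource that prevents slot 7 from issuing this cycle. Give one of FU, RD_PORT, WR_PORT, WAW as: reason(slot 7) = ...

reason(slot 7) = RD_PORT

slot 0 (MUL): ISSUE — free A1,Mu0,Ld2,B1 rp6 wp3
slot 1 (MUL): stall FU — free A1,Mu0,Ld2,B1 rp6 wp3
slot 2 (MEM): ISSUE — free A1,Mu0,Ld1,B1 rp4 wp3
slot 3 (MUL): stall FU — free A1,Mu0,Ld1,B1 rp4 wp3
slot 4 (MEM): ISSUE — free A1,Mu0,Ld0,B1 rp2 wp3
slot 5 (BR): ISSUE — free A1,Mu0,Ld0,B0 rp0 wp3
slot 6 (MEM): stall FU — free A1,Mu0,Ld0,B0 rp0 wp3
slot 7 (ALU): stall RD_PORT — free A1,Mu0,Ld0,B0 rp0 wp3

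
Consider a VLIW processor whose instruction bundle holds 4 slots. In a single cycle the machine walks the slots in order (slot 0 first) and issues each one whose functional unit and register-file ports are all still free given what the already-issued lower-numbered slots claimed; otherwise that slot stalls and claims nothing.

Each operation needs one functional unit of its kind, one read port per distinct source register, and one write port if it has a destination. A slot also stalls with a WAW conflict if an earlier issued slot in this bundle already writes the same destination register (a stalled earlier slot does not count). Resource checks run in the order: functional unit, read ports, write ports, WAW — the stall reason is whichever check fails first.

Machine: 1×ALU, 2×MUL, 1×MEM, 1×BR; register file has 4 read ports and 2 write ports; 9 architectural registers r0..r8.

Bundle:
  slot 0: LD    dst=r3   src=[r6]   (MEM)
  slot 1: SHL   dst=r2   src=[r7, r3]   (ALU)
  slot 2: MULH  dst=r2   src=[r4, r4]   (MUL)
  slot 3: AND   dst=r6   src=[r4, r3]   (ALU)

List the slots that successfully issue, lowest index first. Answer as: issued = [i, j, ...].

  0. MEM→r3 ⇒ go  {1A/2Mu/0Ld/1B | 3r 1w}
  1. ALU→r2 ⇒ go  {0A/2Mu/0Ld/1B | 1r 0w}
  2. MUL→r2 ⇒ no(WR_PORT)  {0A/2Mu/0Ld/1B | 1r 0w}
  3. ALU→r6 ⇒ no(FU)  {0A/2Mu/0Ld/1B | 1r 0w}

issued = [0, 1]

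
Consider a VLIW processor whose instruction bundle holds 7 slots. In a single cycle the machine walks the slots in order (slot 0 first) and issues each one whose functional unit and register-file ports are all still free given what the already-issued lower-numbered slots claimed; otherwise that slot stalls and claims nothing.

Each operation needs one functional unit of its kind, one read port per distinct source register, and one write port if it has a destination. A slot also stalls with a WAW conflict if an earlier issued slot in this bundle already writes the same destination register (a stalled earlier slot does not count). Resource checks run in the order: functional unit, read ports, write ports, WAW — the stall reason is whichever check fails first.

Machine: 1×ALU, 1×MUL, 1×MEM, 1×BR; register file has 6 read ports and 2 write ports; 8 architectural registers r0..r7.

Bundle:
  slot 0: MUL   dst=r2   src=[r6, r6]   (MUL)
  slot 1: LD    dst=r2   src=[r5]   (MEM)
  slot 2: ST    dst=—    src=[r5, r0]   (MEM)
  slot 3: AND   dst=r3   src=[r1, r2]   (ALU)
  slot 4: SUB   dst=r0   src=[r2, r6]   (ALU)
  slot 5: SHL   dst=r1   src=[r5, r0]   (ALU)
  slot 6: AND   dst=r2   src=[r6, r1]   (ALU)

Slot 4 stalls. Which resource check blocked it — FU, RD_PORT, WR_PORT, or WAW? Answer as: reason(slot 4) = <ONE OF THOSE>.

reason(slot 4) = FU

[0] MUL needs rd=1 wr=1: ok; after: ALU=1 MUL=0 MEM=1 BR=1, R=5, W=1
[1] MEM needs rd=1 wr=1: WAW; after: ALU=1 MUL=0 MEM=1 BR=1, R=5, W=1
[2] MEM needs rd=2 wr=0: ok; after: ALU=1 MUL=0 MEM=0 BR=1, R=3, W=1
[3] ALU needs rd=2 wr=1: ok; after: ALU=0 MUL=0 MEM=0 BR=1, R=1, W=0
[4] ALU needs rd=2 wr=1: FU; after: ALU=0 MUL=0 MEM=0 BR=1, R=1, W=0
[5] ALU needs rd=2 wr=1: FU; after: ALU=0 MUL=0 MEM=0 BR=1, R=1, W=0
[6] ALU needs rd=2 wr=1: FU; after: ALU=0 MUL=0 MEM=0 BR=1, R=1, W=0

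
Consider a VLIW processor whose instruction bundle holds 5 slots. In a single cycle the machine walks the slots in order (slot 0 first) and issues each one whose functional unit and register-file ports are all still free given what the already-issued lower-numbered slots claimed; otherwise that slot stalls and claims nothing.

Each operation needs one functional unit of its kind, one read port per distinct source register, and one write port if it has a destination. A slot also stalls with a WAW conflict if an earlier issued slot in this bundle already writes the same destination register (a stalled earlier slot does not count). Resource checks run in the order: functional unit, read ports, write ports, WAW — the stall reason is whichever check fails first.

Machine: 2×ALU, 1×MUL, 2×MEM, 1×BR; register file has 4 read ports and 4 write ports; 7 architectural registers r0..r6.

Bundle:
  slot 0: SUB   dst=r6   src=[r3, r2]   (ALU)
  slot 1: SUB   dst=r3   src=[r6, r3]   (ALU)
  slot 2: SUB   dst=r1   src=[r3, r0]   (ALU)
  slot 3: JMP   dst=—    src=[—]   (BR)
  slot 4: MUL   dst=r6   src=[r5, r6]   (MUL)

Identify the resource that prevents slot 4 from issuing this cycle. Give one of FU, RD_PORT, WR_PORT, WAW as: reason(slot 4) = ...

reason(slot 4) = RD_PORT

(0) want 1×ALU +2rd +1wr — yes → AL1|MU1|ME2|BR1|rd2|wr3
(1) want 1×ALU +2rd +1wr — yes → AL0|MU1|ME2|BR1|rd0|wr2
(2) want 1×ALU +2rd +1wr — FU → AL0|MU1|ME2|BR1|rd0|wr2
(3) want 1×BR +0rd +0wr — yes → AL0|MU1|ME2|BR0|rd0|wr2
(4) want 1×MUL +2rd +1wr — RD_PORT → AL0|MU1|ME2|BR0|rd0|wr2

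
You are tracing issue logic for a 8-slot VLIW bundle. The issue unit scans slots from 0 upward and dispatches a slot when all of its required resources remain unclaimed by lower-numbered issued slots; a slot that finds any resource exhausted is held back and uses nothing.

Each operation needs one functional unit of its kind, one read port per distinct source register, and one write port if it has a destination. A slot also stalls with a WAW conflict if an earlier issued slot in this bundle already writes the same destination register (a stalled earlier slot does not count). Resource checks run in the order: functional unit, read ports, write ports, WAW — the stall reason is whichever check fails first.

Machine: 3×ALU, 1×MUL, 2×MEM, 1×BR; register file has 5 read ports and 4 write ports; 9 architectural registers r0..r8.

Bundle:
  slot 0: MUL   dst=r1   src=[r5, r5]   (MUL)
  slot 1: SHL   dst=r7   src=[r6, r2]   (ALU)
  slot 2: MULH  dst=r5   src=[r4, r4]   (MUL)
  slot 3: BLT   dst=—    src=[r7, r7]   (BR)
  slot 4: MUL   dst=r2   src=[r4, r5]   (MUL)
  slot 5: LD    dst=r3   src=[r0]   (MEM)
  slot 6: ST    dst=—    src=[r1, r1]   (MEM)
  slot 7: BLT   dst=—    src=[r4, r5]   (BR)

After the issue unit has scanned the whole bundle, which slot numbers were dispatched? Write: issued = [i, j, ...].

issued = [0, 1, 3, 5]

  0. MUL→r1 ⇒ go  {3A/0Mu/2Ld/1B | 4r 3w}
  1. ALU→r7 ⇒ go  {2A/0Mu/2Ld/1B | 2r 2w}
  2. MUL→r5 ⇒ no(FU)  {2A/0Mu/2Ld/1B | 2r 2w}
  3. BR ⇒ go  {2A/0Mu/2Ld/0B | 1r 2w}
  4. MUL→r2 ⇒ no(FU)  {2A/0Mu/2Ld/0B | 1r 2w}
  5. MEM→r3 ⇒ go  {2A/0Mu/1Ld/0B | 0r 1w}
  6. MEM ⇒ no(RD_PORT)  {2A/0Mu/1Ld/0B | 0r 1w}
  7. BR ⇒ no(FU)  {2A/0Mu/1Ld/0B | 0r 1w}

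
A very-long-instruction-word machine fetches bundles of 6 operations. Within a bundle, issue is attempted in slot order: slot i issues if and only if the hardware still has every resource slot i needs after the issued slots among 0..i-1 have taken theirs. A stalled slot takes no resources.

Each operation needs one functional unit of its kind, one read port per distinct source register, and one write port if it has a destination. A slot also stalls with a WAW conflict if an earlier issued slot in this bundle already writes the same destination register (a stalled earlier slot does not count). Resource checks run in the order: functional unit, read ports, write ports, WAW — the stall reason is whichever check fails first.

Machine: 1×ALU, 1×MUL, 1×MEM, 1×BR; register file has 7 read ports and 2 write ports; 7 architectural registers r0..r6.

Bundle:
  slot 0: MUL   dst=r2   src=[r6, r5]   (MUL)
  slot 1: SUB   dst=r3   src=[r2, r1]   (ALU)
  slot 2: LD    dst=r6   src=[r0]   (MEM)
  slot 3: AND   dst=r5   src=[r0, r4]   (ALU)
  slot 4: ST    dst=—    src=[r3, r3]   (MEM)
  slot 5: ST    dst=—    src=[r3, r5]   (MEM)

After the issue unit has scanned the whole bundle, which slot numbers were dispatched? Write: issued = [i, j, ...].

[0] MUL needs rd=2 wr=1: ok; after: ALU=1 MUL=0 MEM=1 BR=1, R=5, W=1
[1] ALU needs rd=2 wr=1: ok; after: ALU=0 MUL=0 MEM=1 BR=1, R=3, W=0
[2] MEM needs rd=1 wr=1: WR_PORT; after: ALU=0 MUL=0 MEM=1 BR=1, R=3, W=0
[3] ALU needs rd=2 wr=1: FU; after: ALU=0 MUL=0 MEM=1 BR=1, R=3, W=0
[4] MEM needs rd=1 wr=0: ok; after: ALU=0 MUL=0 MEM=0 BR=1, R=2, W=0
[5] MEM needs rd=2 wr=0: FU; after: ALU=0 MUL=0 MEM=0 BR=1, R=2, W=0

issued = [0, 1, 4]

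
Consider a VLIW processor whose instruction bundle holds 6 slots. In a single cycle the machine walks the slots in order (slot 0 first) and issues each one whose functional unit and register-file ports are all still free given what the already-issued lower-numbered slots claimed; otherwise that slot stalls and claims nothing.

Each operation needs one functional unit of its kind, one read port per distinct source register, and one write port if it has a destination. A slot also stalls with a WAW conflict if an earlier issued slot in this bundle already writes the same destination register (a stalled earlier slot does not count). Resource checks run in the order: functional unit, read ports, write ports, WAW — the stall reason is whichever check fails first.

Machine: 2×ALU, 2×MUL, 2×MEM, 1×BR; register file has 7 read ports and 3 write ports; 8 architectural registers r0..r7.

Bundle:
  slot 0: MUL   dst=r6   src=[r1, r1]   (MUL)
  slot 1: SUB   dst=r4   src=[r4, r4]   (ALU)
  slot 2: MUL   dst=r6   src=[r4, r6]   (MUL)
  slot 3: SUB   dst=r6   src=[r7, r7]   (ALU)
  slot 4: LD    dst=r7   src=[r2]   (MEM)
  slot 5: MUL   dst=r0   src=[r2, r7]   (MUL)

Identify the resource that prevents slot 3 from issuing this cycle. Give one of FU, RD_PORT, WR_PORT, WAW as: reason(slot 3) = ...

reason(slot 3) = WAW

(0) want 1×MUL +1rd +1wr — yes → AL2|MU1|ME2|BR1|rd6|wr2
(1) want 1×ALU +1rd +1wr — yes → AL1|MU1|ME2|BR1|rd5|wr1
(2) want 1×MUL +2rd +1wr — WAW → AL1|MU1|ME2|BR1|rd5|wr1
(3) want 1×ALU +1rd +1wr — WAW → AL1|MU1|ME2|BR1|rd5|wr1
(4) want 1×MEM +1rd +1wr — yes → AL1|MU1|ME1|BR1|rd4|wr0
(5) want 1×MUL +2rd +1wr — WR_PORT → AL1|MU1|ME1|BR1|rd4|wr0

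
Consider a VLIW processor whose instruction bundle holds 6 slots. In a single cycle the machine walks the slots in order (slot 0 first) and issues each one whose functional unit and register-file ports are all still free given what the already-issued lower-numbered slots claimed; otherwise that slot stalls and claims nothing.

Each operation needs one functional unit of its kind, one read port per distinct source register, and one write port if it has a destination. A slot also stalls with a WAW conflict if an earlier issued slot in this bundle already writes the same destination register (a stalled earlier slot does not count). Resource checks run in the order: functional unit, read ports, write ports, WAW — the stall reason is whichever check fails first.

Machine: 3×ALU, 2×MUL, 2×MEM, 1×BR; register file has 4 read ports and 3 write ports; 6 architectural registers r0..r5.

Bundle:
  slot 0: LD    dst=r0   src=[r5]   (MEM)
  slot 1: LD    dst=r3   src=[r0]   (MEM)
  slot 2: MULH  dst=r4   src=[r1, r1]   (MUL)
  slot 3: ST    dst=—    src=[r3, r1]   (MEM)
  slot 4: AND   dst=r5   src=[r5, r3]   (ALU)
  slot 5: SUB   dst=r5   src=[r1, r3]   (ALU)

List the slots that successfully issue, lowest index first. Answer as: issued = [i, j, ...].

issued = [0, 1, 2]

(0) want 1×MEM +1rd +1wr — yes → AL3|MU2|ME1|BR1|rd3|wr2
(1) want 1×MEM +1rd +1wr — yes → AL3|MU2|ME0|BR1|rd2|wr1
(2) want 1×MUL +1rd +1wr — yes → AL3|MU1|ME0|BR1|rd1|wr0
(3) want 1×MEM +2rd +0wr — FU → AL3|MU1|ME0|BR1|rd1|wr0
(4) want 1×ALU +2rd +1wr — RD_PORT → AL3|MU1|ME0|BR1|rd1|wr0
(5) want 1×ALU +2rd +1wr — RD_PORT → AL3|MU1|ME0|BR1|rd1|wr0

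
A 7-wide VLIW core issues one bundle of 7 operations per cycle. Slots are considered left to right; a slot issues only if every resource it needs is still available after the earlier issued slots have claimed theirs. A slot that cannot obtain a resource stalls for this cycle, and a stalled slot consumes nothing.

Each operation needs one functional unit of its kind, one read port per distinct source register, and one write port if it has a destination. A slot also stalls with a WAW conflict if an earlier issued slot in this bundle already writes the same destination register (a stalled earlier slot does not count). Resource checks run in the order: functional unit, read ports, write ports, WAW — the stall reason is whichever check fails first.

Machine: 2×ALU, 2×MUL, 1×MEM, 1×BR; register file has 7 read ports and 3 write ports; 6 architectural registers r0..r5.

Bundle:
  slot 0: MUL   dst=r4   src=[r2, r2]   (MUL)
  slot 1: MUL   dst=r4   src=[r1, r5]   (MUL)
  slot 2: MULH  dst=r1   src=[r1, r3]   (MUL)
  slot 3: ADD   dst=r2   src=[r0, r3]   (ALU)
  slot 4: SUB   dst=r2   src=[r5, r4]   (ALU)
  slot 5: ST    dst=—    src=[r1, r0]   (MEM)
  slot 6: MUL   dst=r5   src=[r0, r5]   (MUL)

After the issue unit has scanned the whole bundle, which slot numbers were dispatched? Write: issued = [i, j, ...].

issued = [0, 2, 3, 5]

  0. MUL→r4 ⇒ go  {2A/1Mu/1Ld/1B | 6r 2w}
  1. MUL→r4 ⇒ no(WAW)  {2A/1Mu/1Ld/1B | 6r 2w}
  2. MUL→r1 ⇒ go  {2A/0Mu/1Ld/1B | 4r 1w}
  3. ALU→r2 ⇒ go  {1A/0Mu/1Ld/1B | 2r 0w}
  4. ALU→r2 ⇒ no(WR_PORT)  {1A/0Mu/1Ld/1B | 2r 0w}
  5. MEM ⇒ go  {1A/0Mu/0Ld/1B | 0r 0w}
  6. MUL→r5 ⇒ no(FU)  {1A/0Mu/0Ld/1B | 0r 0w}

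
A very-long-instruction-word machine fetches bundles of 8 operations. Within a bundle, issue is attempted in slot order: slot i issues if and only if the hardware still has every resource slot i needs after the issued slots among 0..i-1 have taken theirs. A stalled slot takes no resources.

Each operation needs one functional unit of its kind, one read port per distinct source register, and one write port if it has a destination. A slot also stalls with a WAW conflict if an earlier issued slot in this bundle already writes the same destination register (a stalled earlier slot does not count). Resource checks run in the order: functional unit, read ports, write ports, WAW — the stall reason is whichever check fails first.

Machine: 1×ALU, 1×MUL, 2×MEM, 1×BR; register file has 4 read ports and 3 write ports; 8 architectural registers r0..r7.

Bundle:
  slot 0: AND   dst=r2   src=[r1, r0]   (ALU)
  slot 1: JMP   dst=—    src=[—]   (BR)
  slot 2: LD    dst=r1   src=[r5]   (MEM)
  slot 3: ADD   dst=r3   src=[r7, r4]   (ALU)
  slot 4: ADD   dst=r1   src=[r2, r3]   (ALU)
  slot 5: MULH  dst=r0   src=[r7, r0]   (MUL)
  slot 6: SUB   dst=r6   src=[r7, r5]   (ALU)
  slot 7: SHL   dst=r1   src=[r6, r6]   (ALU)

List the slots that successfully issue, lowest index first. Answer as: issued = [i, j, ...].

  0. ALU→r2 ⇒ go  {0A/1Mu/2Ld/1B | 2r 2w}
  1. BR ⇒ go  {0A/1Mu/2Ld/0B | 2r 2w}
  2. MEM→r1 ⇒ go  {0A/1Mu/1Ld/0B | 1r 1w}
  3. ALU→r3 ⇒ no(FU)  {0A/1Mu/1Ld/0B | 1r 1w}
  4. ALU→r1 ⇒ no(FU)  {0A/1Mu/1Ld/0B | 1r 1w}
  5. MUL→r0 ⇒ no(RD_PORT)  {0A/1Mu/1Ld/0B | 1r 1w}
  6. ALU→r6 ⇒ no(FU)  {0A/1Mu/1Ld/0B | 1r 1w}
  7. ALU→r1 ⇒ no(FU)  {0A/1Mu/1Ld/0B | 1r 1w}

issued = [0, 1, 2]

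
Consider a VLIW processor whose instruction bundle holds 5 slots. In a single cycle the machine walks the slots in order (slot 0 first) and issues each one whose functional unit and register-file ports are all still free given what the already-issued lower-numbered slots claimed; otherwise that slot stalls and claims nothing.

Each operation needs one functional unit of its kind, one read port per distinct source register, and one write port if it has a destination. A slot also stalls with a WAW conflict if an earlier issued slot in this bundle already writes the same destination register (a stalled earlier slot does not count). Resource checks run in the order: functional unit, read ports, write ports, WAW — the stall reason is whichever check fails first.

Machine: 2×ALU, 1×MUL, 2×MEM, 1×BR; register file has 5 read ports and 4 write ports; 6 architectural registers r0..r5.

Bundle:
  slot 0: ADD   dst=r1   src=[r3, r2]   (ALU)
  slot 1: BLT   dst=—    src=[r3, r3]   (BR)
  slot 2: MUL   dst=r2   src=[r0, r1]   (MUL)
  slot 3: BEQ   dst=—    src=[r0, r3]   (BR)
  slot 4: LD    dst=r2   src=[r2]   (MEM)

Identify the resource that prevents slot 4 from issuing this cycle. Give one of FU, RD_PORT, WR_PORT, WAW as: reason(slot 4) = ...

reason(slot 4) = RD_PORT

  0. ALU→r1 ⇒ go  {1A/1Mu/2Ld/1B | 3r 3w}
  1. BR ⇒ go  {1A/1Mu/2Ld/0B | 2r 3w}
  2. MUL→r2 ⇒ go  {1A/0Mu/2Ld/0B | 0r 2w}
  3. BR ⇒ no(FU)  {1A/0Mu/2Ld/0B | 0r 2w}
  4. MEM→r2 ⇒ no(RD_PORT)  {1A/0Mu/2Ld/0B | 0r 2w}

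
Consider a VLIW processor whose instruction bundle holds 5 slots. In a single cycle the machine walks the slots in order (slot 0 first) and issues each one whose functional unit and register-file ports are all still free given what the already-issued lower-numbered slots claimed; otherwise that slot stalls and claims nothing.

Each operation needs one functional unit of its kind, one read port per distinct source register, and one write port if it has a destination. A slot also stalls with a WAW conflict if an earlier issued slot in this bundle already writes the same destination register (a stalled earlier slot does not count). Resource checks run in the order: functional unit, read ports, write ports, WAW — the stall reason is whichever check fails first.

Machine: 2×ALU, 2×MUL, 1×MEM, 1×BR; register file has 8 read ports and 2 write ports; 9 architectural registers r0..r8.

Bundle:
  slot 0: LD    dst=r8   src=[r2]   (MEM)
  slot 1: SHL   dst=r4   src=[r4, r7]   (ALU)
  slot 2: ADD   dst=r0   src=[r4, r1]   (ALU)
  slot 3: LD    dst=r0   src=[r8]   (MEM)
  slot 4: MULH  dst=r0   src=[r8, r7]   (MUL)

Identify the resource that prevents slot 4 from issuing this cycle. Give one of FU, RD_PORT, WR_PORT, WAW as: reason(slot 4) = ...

reason(slot 4) = WR_PORT

[0] MEM needs rd=1 wr=1: ok; after: ALU=2 MUL=2 MEM=0 BR=1, R=7, W=1
[1] ALU needs rd=2 wr=1: ok; after: ALU=1 MUL=2 MEM=0 BR=1, R=5, W=0
[2] ALU needs rd=2 wr=1: WR_PORT; after: ALU=1 MUL=2 MEM=0 BR=1, R=5, W=0
[3] MEM needs rd=1 wr=1: FU; after: ALU=1 MUL=2 MEM=0 BR=1, R=5, W=0
[4] MUL needs rd=2 wr=1: WR_PORT; after: ALU=1 MUL=2 MEM=0 BR=1, R=5, W=0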